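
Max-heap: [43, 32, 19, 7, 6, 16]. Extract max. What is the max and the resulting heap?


Max = 43
Replace root with last, heapify down
Resulting heap: [32, 16, 19, 7, 6]


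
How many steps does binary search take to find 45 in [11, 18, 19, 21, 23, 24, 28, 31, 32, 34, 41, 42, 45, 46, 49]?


Search for 45:
[0,14] mid=7 arr[7]=31
[8,14] mid=11 arr[11]=42
[12,14] mid=13 arr[13]=46
[12,12] mid=12 arr[12]=45
Total: 4 comparisons


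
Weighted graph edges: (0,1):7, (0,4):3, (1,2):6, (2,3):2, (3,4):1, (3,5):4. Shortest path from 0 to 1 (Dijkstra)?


Dijkstra from 0:
Distances: {0: 0, 1: 7, 2: 6, 3: 4, 4: 3, 5: 8}
Shortest distance to 1 = 7, path = [0, 1]


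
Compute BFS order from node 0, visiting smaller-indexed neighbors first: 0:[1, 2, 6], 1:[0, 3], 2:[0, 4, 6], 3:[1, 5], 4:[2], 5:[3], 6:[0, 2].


BFS queue: start with [0]
Visit order: [0, 1, 2, 6, 3, 4, 5]


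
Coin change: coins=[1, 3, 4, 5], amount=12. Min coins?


dp[0]=0; dp[i]=1+min(dp[i-c] for c in coins)
...dp[7]=2, dp[8]=2, dp[9]=2, dp[10]=2, dp[11]=3, dp[12]=3
Minimum coins for 12 = 3


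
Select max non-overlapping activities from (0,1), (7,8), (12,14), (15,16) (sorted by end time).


Greedy: pick earliest-ending, then skip overlaps.
Selected (4 activities): [(0, 1), (7, 8), (12, 14), (15, 16)]


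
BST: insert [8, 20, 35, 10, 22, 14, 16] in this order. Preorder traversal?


Root = 8; build tree by BST insertion.
Preorder traversal: [8, 20, 10, 14, 16, 35, 22]


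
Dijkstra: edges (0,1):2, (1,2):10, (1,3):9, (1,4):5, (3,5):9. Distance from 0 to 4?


Dijkstra from 0:
Distances: {0: 0, 1: 2, 2: 12, 3: 11, 4: 7, 5: 20}
Shortest distance to 4 = 7, path = [0, 1, 4]


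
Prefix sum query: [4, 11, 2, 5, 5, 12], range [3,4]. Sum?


Prefix sums: [0, 4, 15, 17, 22, 27, 39]
Sum[3..4] = prefix[5] - prefix[3] = 27 - 17 = 10


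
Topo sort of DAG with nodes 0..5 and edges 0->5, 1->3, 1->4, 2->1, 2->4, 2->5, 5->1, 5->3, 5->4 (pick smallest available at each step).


Kahn's algorithm, process smallest node first
Order: [0, 2, 5, 1, 3, 4]


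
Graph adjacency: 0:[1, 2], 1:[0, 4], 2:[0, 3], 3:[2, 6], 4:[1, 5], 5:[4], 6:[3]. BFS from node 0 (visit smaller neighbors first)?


BFS queue: start with [0]
Visit order: [0, 1, 2, 4, 3, 5, 6]


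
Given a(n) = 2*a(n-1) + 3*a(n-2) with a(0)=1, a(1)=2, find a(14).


Build bottom-up:
...a(12)=398581, a(13)=1195742, a(14)=2*1195742+3*398581=3587227


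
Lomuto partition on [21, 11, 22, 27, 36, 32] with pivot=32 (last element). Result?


Elements <= 32 go left of pivot.
Result: [21, 11, 22, 27, 32, 36], pivot at index 4


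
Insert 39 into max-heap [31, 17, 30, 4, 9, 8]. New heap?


Append 39: [31, 17, 30, 4, 9, 8, 39]
Bubble up: swap idx 6(39) with idx 2(30); swap idx 2(39) with idx 0(31)
Result: [39, 17, 31, 4, 9, 8, 30]


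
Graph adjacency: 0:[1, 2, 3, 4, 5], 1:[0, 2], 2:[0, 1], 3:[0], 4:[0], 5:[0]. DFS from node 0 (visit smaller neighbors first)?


DFS stack-based: start with [0]
Visit order: [0, 1, 2, 3, 4, 5]


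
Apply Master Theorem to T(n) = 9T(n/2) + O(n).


a=9, b=2, c=1. log_2(9)=3.170 > c=1. Case 1: O(n^log_b(a)) = O(n^3.170)
Complexity: O(n^3.170)


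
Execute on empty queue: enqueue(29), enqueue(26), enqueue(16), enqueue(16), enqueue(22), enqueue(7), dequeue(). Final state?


enqueue(29) -> [29]
enqueue(26) -> [29, 26]
enqueue(16) -> [29, 26, 16]
enqueue(16) -> [29, 26, 16, 16]
enqueue(22) -> [29, 26, 16, 16, 22]
enqueue(7) -> [29, 26, 16, 16, 22, 7]
dequeue() returns 29 -> [26, 16, 16, 22, 7]
Final queue (front to back): [26, 16, 16, 22, 7]


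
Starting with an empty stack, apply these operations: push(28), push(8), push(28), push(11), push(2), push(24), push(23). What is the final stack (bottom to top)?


push(28) -> [28]
push(8) -> [28, 8]
push(28) -> [28, 8, 28]
push(11) -> [28, 8, 28, 11]
push(2) -> [28, 8, 28, 11, 2]
push(24) -> [28, 8, 28, 11, 2, 24]
push(23) -> [28, 8, 28, 11, 2, 24, 23]
Final stack (bottom to top): [28, 8, 28, 11, 2, 24, 23]


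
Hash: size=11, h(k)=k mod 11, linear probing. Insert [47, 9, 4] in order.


Insertions: 47->slot 3; 9->slot 9; 4->slot 4
Table: [None, None, None, 47, 4, None, None, None, None, 9, None]


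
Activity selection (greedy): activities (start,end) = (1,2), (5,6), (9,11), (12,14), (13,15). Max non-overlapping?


Greedy: pick earliest-ending, then skip overlaps.
Selected (4 activities): [(1, 2), (5, 6), (9, 11), (12, 14)]


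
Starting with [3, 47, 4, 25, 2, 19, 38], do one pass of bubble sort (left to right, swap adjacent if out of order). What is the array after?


After one pass: [3, 4, 25, 2, 19, 38, 47]


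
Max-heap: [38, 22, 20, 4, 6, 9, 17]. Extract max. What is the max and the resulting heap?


Max = 38
Replace root with last, heapify down
Resulting heap: [22, 17, 20, 4, 6, 9]


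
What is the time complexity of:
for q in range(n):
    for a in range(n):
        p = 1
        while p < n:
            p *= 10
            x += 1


Per nesting level: O(n) * O(n) * O(log n) = O(n^2 log n)
Complexity: O(n^2 log n)


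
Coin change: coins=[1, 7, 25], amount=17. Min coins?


dp[0]=0; dp[i]=1+min(dp[i-c] for c in coins)
...dp[12]=6, dp[13]=7, dp[14]=2, dp[15]=3, dp[16]=4, dp[17]=5
Minimum coins for 17 = 5


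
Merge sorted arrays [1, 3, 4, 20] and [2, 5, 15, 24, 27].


Compare heads, take smaller each step.
Merged: [1, 2, 3, 4, 5, 15, 20, 24, 27]


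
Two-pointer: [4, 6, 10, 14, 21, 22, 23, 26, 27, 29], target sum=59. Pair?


Two pointers: lo=0, hi=9
No pair sums to 59


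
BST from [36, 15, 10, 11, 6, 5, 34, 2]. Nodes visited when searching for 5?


BST root = 36
Search for 5: compare at each node
Path: [36, 15, 10, 6, 5]


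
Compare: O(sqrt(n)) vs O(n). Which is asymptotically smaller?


sublinear grows slower than linear
O(sqrt(n)) is asymptotically smaller; O(n) grows faster


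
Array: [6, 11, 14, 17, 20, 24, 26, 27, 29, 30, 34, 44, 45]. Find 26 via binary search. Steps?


Search for 26:
[0,12] mid=6 arr[6]=26
Total: 1 comparisons


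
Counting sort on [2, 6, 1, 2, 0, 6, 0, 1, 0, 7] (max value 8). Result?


Count array: [3, 2, 2, 0, 0, 0, 2, 1, 0]
Reconstruct: [0, 0, 0, 1, 1, 2, 2, 6, 6, 7]


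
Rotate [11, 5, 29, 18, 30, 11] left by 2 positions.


Left rotate by 2: [29, 18, 30, 11, 11, 5]


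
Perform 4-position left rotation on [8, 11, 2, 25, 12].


Left rotate by 4: [12, 8, 11, 2, 25]


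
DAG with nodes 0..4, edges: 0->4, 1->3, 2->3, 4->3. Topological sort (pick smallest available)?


Kahn's algorithm, process smallest node first
Order: [0, 1, 2, 4, 3]


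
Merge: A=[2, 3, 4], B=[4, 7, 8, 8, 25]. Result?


Compare heads, take smaller each step.
Merged: [2, 3, 4, 4, 7, 8, 8, 25]


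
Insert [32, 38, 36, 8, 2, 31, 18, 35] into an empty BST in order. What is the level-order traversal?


Root = 32; build tree by BST insertion.
Level-Order traversal: [32, 8, 38, 2, 31, 36, 18, 35]


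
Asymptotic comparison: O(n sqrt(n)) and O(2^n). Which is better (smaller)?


n^1.5 grows slower than exponential
O(n sqrt(n)) is asymptotically smaller; O(2^n) grows faster


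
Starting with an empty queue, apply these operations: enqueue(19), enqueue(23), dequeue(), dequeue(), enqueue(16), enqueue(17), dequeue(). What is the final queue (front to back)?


enqueue(19) -> [19]
enqueue(23) -> [19, 23]
dequeue() returns 19 -> [23]
dequeue() returns 23 -> []
enqueue(16) -> [16]
enqueue(17) -> [16, 17]
dequeue() returns 16 -> [17]
Final queue (front to back): [17]


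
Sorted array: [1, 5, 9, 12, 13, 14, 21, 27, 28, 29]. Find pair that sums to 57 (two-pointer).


Two pointers: lo=0, hi=9
Found pair: (28, 29) summing to 57


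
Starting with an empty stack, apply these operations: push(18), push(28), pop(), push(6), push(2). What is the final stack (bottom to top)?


push(18) -> [18]
push(28) -> [18, 28]
pop() returns 28 -> [18]
push(6) -> [18, 6]
push(2) -> [18, 6, 2]
Final stack (bottom to top): [18, 6, 2]


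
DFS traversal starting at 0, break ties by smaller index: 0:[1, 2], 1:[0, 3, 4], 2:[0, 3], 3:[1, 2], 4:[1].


DFS stack-based: start with [0]
Visit order: [0, 1, 3, 2, 4]


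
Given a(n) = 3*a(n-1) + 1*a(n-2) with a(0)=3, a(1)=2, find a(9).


Build bottom-up:
...a(7)=3458, a(8)=11421, a(9)=3*11421+1*3458=37721


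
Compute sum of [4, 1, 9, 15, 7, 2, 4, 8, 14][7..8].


Prefix sums: [0, 4, 5, 14, 29, 36, 38, 42, 50, 64]
Sum[7..8] = prefix[9] - prefix[7] = 64 - 42 = 22


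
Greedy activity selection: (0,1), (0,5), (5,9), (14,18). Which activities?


Greedy: pick earliest-ending, then skip overlaps.
Selected (3 activities): [(0, 1), (5, 9), (14, 18)]


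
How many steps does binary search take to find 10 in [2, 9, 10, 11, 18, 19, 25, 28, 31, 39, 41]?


Search for 10:
[0,10] mid=5 arr[5]=19
[0,4] mid=2 arr[2]=10
Total: 2 comparisons


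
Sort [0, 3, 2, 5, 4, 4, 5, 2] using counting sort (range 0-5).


Count array: [1, 0, 2, 1, 2, 2]
Reconstruct: [0, 2, 2, 3, 4, 4, 5, 5]


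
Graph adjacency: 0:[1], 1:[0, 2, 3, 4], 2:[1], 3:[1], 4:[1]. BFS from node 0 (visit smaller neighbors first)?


BFS queue: start with [0]
Visit order: [0, 1, 2, 3, 4]


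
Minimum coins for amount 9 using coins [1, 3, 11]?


dp[0]=0; dp[i]=1+min(dp[i-c] for c in coins)
...dp[4]=2, dp[5]=3, dp[6]=2, dp[7]=3, dp[8]=4, dp[9]=3
Minimum coins for 9 = 3


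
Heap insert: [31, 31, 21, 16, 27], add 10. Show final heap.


Append 10: [31, 31, 21, 16, 27, 10]
Bubble up: no swaps needed
Result: [31, 31, 21, 16, 27, 10]


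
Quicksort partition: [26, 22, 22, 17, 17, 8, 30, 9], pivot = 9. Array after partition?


Elements <= 9 go left of pivot.
Result: [8, 9, 22, 17, 17, 26, 30, 22], pivot at index 1


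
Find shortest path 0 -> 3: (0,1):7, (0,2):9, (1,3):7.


Dijkstra from 0:
Distances: {0: 0, 1: 7, 2: 9, 3: 14}
Shortest distance to 3 = 14, path = [0, 1, 3]


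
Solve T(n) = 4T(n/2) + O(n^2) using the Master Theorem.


a=4, b=2, c=2. log_2(4)=2 = c=2. Case 2: O(n^c log n) = O(n^2 log n)
Complexity: O(n^2 log n)


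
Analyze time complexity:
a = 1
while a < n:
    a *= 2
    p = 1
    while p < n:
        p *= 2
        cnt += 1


Per nesting level: O(log n) * O(log n) = O((log n)^2)
Complexity: O((log n)^2)


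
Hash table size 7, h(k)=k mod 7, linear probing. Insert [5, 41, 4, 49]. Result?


Insertions: 5->slot 5; 41->slot 6; 4->slot 4; 49->slot 0
Table: [49, None, None, None, 4, 5, 41]


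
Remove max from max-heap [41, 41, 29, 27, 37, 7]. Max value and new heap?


Max = 41
Replace root with last, heapify down
Resulting heap: [41, 37, 29, 27, 7]


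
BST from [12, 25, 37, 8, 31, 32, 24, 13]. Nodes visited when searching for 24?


BST root = 12
Search for 24: compare at each node
Path: [12, 25, 24]


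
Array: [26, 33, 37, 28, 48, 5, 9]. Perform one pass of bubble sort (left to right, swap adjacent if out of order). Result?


After one pass: [26, 33, 28, 37, 5, 9, 48]


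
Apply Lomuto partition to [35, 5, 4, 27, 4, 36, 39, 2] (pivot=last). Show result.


Elements <= 2 go left of pivot.
Result: [2, 5, 4, 27, 4, 36, 39, 35], pivot at index 0


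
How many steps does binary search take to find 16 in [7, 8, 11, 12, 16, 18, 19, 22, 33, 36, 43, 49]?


Search for 16:
[0,11] mid=5 arr[5]=18
[0,4] mid=2 arr[2]=11
[3,4] mid=3 arr[3]=12
[4,4] mid=4 arr[4]=16
Total: 4 comparisons


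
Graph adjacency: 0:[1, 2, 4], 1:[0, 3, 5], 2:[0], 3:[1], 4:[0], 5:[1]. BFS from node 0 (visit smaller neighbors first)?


BFS queue: start with [0]
Visit order: [0, 1, 2, 4, 3, 5]


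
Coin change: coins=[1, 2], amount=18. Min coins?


dp[0]=0; dp[i]=1+min(dp[i-c] for c in coins)
...dp[13]=7, dp[14]=7, dp[15]=8, dp[16]=8, dp[17]=9, dp[18]=9
Minimum coins for 18 = 9


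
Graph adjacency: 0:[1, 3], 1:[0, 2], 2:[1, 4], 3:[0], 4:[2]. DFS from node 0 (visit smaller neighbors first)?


DFS stack-based: start with [0]
Visit order: [0, 1, 2, 4, 3]


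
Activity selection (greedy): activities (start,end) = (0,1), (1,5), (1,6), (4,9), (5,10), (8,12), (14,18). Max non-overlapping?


Greedy: pick earliest-ending, then skip overlaps.
Selected (4 activities): [(0, 1), (1, 5), (5, 10), (14, 18)]


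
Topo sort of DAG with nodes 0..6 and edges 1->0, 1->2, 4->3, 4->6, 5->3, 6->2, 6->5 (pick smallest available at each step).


Kahn's algorithm, process smallest node first
Order: [1, 0, 4, 6, 2, 5, 3]


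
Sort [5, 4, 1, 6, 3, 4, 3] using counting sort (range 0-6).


Count array: [0, 1, 0, 2, 2, 1, 1]
Reconstruct: [1, 3, 3, 4, 4, 5, 6]


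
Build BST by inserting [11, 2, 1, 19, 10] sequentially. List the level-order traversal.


Root = 11; build tree by BST insertion.
Level-Order traversal: [11, 2, 19, 1, 10]


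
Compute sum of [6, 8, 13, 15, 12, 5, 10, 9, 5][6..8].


Prefix sums: [0, 6, 14, 27, 42, 54, 59, 69, 78, 83]
Sum[6..8] = prefix[9] - prefix[6] = 83 - 59 = 24


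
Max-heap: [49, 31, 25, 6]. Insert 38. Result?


Append 38: [49, 31, 25, 6, 38]
Bubble up: swap idx 4(38) with idx 1(31)
Result: [49, 38, 25, 6, 31]


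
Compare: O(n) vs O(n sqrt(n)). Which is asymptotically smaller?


linear grows slower than n^1.5
O(n) is asymptotically smaller; O(n sqrt(n)) grows faster


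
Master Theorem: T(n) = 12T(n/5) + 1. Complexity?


a=12, b=5, c=0. log_5(12)=1.544 > c=0. Case 1: O(n^log_b(a)) = O(n^1.544)
Complexity: O(n^1.544)


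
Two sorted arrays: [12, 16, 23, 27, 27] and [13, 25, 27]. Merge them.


Compare heads, take smaller each step.
Merged: [12, 13, 16, 23, 25, 27, 27, 27]


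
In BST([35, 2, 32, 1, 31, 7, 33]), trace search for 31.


BST root = 35
Search for 31: compare at each node
Path: [35, 2, 32, 31]


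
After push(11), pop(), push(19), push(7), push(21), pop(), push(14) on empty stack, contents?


push(11) -> [11]
pop() returns 11 -> []
push(19) -> [19]
push(7) -> [19, 7]
push(21) -> [19, 7, 21]
pop() returns 21 -> [19, 7]
push(14) -> [19, 7, 14]
Final stack (bottom to top): [19, 7, 14]


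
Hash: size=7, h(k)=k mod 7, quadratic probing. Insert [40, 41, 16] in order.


Insertions: 40->slot 5; 41->slot 6; 16->slot 2
Table: [None, None, 16, None, None, 40, 41]


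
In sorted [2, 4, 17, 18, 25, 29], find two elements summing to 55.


Two pointers: lo=0, hi=5
No pair sums to 55


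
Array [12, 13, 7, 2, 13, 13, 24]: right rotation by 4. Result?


Right rotate by 4: [2, 13, 13, 24, 12, 13, 7]


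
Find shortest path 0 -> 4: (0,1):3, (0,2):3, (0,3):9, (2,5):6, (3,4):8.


Dijkstra from 0:
Distances: {0: 0, 1: 3, 2: 3, 3: 9, 4: 17, 5: 9}
Shortest distance to 4 = 17, path = [0, 3, 4]


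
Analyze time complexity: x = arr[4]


Analysis: constant-time operation, no loop
Complexity: O(1)


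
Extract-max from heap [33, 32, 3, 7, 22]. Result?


Max = 33
Replace root with last, heapify down
Resulting heap: [32, 22, 3, 7]


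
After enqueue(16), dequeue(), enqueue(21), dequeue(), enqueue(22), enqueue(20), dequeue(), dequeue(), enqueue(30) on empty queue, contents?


enqueue(16) -> [16]
dequeue() returns 16 -> []
enqueue(21) -> [21]
dequeue() returns 21 -> []
enqueue(22) -> [22]
enqueue(20) -> [22, 20]
dequeue() returns 22 -> [20]
dequeue() returns 20 -> []
enqueue(30) -> [30]
Final queue (front to back): [30]


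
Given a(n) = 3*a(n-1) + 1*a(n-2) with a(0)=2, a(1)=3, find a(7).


Build bottom-up:
...a(5)=393, a(6)=1298, a(7)=3*1298+1*393=4287


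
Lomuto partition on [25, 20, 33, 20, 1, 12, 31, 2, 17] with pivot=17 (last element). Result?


Elements <= 17 go left of pivot.
Result: [1, 12, 2, 17, 25, 20, 31, 33, 20], pivot at index 3


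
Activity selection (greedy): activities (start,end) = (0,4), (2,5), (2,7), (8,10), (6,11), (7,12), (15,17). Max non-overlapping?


Greedy: pick earliest-ending, then skip overlaps.
Selected (3 activities): [(0, 4), (8, 10), (15, 17)]


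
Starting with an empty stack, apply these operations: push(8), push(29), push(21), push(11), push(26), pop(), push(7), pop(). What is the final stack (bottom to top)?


push(8) -> [8]
push(29) -> [8, 29]
push(21) -> [8, 29, 21]
push(11) -> [8, 29, 21, 11]
push(26) -> [8, 29, 21, 11, 26]
pop() returns 26 -> [8, 29, 21, 11]
push(7) -> [8, 29, 21, 11, 7]
pop() returns 7 -> [8, 29, 21, 11]
Final stack (bottom to top): [8, 29, 21, 11]


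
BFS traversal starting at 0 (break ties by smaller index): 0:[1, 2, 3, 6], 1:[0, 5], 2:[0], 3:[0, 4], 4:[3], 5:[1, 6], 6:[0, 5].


BFS queue: start with [0]
Visit order: [0, 1, 2, 3, 6, 5, 4]


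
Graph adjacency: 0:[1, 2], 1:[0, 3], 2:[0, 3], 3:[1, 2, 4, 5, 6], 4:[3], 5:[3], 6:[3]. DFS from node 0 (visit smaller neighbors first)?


DFS stack-based: start with [0]
Visit order: [0, 1, 3, 2, 4, 5, 6]


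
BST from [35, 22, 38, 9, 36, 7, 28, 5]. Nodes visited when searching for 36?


BST root = 35
Search for 36: compare at each node
Path: [35, 38, 36]


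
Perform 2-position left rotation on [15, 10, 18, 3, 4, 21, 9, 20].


Left rotate by 2: [18, 3, 4, 21, 9, 20, 15, 10]


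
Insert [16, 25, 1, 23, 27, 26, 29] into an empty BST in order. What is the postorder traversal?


Root = 16; build tree by BST insertion.
Postorder traversal: [1, 23, 26, 29, 27, 25, 16]


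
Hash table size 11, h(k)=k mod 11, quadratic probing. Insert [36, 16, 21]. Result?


Insertions: 36->slot 3; 16->slot 5; 21->slot 10
Table: [None, None, None, 36, None, 16, None, None, None, None, 21]


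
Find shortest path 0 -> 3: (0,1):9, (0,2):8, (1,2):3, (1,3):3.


Dijkstra from 0:
Distances: {0: 0, 1: 9, 2: 8, 3: 12}
Shortest distance to 3 = 12, path = [0, 1, 3]


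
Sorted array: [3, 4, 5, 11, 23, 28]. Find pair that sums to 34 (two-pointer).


Two pointers: lo=0, hi=5
Found pair: (11, 23) summing to 34


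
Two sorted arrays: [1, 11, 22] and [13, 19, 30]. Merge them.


Compare heads, take smaller each step.
Merged: [1, 11, 13, 19, 22, 30]


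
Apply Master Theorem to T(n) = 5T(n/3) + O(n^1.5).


a=5, b=3, c=1.5. log_3(5)=1.465 < c=1.5. Case 3: O(n^c) = O(n^1.500)
Complexity: O(n^1.500)


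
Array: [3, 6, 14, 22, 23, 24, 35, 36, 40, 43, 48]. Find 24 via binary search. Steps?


Search for 24:
[0,10] mid=5 arr[5]=24
Total: 1 comparisons


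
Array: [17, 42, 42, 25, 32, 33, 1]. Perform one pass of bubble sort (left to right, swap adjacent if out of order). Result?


After one pass: [17, 42, 25, 32, 33, 1, 42]


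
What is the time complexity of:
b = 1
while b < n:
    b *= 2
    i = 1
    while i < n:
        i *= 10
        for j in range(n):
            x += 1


Per nesting level: O(log n) * O(log n) * O(n) = O(n (log n)^2)
Complexity: O(n (log n)^2)


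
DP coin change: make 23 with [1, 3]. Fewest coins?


dp[0]=0; dp[i]=1+min(dp[i-c] for c in coins)
...dp[18]=6, dp[19]=7, dp[20]=8, dp[21]=7, dp[22]=8, dp[23]=9
Minimum coins for 23 = 9


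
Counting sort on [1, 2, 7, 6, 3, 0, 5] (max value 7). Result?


Count array: [1, 1, 1, 1, 0, 1, 1, 1]
Reconstruct: [0, 1, 2, 3, 5, 6, 7]


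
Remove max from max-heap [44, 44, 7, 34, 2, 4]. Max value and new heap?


Max = 44
Replace root with last, heapify down
Resulting heap: [44, 34, 7, 4, 2]


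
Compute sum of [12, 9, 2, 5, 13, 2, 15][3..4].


Prefix sums: [0, 12, 21, 23, 28, 41, 43, 58]
Sum[3..4] = prefix[5] - prefix[3] = 41 - 23 = 18


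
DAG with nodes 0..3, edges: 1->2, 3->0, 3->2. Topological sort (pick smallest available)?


Kahn's algorithm, process smallest node first
Order: [1, 3, 0, 2]


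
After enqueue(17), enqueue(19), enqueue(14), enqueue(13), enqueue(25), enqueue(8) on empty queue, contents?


enqueue(17) -> [17]
enqueue(19) -> [17, 19]
enqueue(14) -> [17, 19, 14]
enqueue(13) -> [17, 19, 14, 13]
enqueue(25) -> [17, 19, 14, 13, 25]
enqueue(8) -> [17, 19, 14, 13, 25, 8]
Final queue (front to back): [17, 19, 14, 13, 25, 8]


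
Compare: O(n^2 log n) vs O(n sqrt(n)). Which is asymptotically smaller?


n^1.5 grows slower than n^2 log n
O(n sqrt(n)) is asymptotically smaller; O(n^2 log n) grows faster


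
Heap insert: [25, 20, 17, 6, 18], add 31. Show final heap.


Append 31: [25, 20, 17, 6, 18, 31]
Bubble up: swap idx 5(31) with idx 2(17); swap idx 2(31) with idx 0(25)
Result: [31, 20, 25, 6, 18, 17]


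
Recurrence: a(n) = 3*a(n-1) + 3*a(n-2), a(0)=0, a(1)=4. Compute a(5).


Build bottom-up:
...a(3)=48, a(4)=180, a(5)=3*180+3*48=684


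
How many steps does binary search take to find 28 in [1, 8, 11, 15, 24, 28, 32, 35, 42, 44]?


Search for 28:
[0,9] mid=4 arr[4]=24
[5,9] mid=7 arr[7]=35
[5,6] mid=5 arr[5]=28
Total: 3 comparisons


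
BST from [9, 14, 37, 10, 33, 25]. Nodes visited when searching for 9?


BST root = 9
Search for 9: compare at each node
Path: [9]


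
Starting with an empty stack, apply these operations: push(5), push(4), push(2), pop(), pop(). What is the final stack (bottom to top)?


push(5) -> [5]
push(4) -> [5, 4]
push(2) -> [5, 4, 2]
pop() returns 2 -> [5, 4]
pop() returns 4 -> [5]
Final stack (bottom to top): [5]


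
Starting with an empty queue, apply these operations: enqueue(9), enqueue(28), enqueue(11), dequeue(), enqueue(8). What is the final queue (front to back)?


enqueue(9) -> [9]
enqueue(28) -> [9, 28]
enqueue(11) -> [9, 28, 11]
dequeue() returns 9 -> [28, 11]
enqueue(8) -> [28, 11, 8]
Final queue (front to back): [28, 11, 8]


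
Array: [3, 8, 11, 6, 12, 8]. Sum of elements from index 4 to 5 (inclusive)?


Prefix sums: [0, 3, 11, 22, 28, 40, 48]
Sum[4..5] = prefix[6] - prefix[4] = 48 - 28 = 20


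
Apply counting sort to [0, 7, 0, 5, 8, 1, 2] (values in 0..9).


Count array: [2, 1, 1, 0, 0, 1, 0, 1, 1, 0]
Reconstruct: [0, 0, 1, 2, 5, 7, 8]


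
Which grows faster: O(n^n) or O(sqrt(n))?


sublinear grows slower than n^n
O(sqrt(n)) is asymptotically smaller; O(n^n) grows faster


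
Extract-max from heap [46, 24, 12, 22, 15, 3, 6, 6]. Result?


Max = 46
Replace root with last, heapify down
Resulting heap: [24, 22, 12, 6, 15, 3, 6]


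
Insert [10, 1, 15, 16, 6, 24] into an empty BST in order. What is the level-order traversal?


Root = 10; build tree by BST insertion.
Level-Order traversal: [10, 1, 15, 6, 16, 24]


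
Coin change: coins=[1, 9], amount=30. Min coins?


dp[0]=0; dp[i]=1+min(dp[i-c] for c in coins)
...dp[25]=9, dp[26]=10, dp[27]=3, dp[28]=4, dp[29]=5, dp[30]=6
Minimum coins for 30 = 6


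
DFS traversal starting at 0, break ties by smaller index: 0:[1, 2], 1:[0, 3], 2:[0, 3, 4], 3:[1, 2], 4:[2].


DFS stack-based: start with [0]
Visit order: [0, 1, 3, 2, 4]


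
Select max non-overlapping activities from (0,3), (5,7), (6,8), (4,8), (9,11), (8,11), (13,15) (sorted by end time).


Greedy: pick earliest-ending, then skip overlaps.
Selected (4 activities): [(0, 3), (5, 7), (9, 11), (13, 15)]


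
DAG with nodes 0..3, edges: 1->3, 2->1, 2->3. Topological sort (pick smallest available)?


Kahn's algorithm, process smallest node first
Order: [0, 2, 1, 3]


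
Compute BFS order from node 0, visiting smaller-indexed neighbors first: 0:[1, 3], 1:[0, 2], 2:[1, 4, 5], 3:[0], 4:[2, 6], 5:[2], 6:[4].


BFS queue: start with [0]
Visit order: [0, 1, 3, 2, 4, 5, 6]


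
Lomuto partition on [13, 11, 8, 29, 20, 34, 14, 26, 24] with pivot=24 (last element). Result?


Elements <= 24 go left of pivot.
Result: [13, 11, 8, 20, 14, 24, 29, 26, 34], pivot at index 5


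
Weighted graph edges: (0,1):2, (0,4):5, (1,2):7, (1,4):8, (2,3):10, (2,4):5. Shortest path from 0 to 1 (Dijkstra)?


Dijkstra from 0:
Distances: {0: 0, 1: 2, 2: 9, 3: 19, 4: 5}
Shortest distance to 1 = 2, path = [0, 1]


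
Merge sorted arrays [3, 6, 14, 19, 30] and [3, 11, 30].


Compare heads, take smaller each step.
Merged: [3, 3, 6, 11, 14, 19, 30, 30]


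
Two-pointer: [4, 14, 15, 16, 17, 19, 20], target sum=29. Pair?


Two pointers: lo=0, hi=6
Found pair: (14, 15) summing to 29


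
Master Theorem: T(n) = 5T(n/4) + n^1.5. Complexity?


a=5, b=4, c=1.5. log_4(5)=1.161 < c=1.5. Case 3: O(n^c) = O(n^1.500)
Complexity: O(n^1.500)


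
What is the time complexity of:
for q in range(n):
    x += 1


Per nesting level: O(n) = O(n)
Complexity: O(n)


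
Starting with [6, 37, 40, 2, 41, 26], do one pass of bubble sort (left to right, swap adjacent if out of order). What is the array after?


After one pass: [6, 37, 2, 40, 26, 41]


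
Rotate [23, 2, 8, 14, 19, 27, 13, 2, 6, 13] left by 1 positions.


Left rotate by 1: [2, 8, 14, 19, 27, 13, 2, 6, 13, 23]


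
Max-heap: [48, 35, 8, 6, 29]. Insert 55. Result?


Append 55: [48, 35, 8, 6, 29, 55]
Bubble up: swap idx 5(55) with idx 2(8); swap idx 2(55) with idx 0(48)
Result: [55, 35, 48, 6, 29, 8]


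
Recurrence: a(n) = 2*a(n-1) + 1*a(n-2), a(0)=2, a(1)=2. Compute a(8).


Build bottom-up:
...a(6)=198, a(7)=478, a(8)=2*478+1*198=1154


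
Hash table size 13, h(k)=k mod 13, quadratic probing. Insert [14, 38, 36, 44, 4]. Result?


Insertions: 14->slot 1; 38->slot 12; 36->slot 10; 44->slot 5; 4->slot 4
Table: [None, 14, None, None, 4, 44, None, None, None, None, 36, None, 38]


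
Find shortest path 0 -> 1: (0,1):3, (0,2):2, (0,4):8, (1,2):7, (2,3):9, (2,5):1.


Dijkstra from 0:
Distances: {0: 0, 1: 3, 2: 2, 3: 11, 4: 8, 5: 3}
Shortest distance to 1 = 3, path = [0, 1]


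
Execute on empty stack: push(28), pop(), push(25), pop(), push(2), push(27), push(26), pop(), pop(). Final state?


push(28) -> [28]
pop() returns 28 -> []
push(25) -> [25]
pop() returns 25 -> []
push(2) -> [2]
push(27) -> [2, 27]
push(26) -> [2, 27, 26]
pop() returns 26 -> [2, 27]
pop() returns 27 -> [2]
Final stack (bottom to top): [2]


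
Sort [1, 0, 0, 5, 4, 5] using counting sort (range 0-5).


Count array: [2, 1, 0, 0, 1, 2]
Reconstruct: [0, 0, 1, 4, 5, 5]


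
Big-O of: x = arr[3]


Analysis: constant-time operation, no loop
Complexity: O(1)


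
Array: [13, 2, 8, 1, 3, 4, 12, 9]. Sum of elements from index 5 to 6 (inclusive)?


Prefix sums: [0, 13, 15, 23, 24, 27, 31, 43, 52]
Sum[5..6] = prefix[7] - prefix[5] = 43 - 27 = 16


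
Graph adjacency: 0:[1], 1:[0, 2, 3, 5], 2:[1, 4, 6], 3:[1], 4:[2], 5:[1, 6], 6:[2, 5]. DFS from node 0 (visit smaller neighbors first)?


DFS stack-based: start with [0]
Visit order: [0, 1, 2, 4, 6, 5, 3]


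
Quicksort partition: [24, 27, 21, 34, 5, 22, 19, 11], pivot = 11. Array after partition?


Elements <= 11 go left of pivot.
Result: [5, 11, 21, 34, 24, 22, 19, 27], pivot at index 1


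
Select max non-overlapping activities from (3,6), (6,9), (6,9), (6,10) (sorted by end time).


Greedy: pick earliest-ending, then skip overlaps.
Selected (2 activities): [(3, 6), (6, 9)]


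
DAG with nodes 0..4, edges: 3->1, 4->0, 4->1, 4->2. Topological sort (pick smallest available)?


Kahn's algorithm, process smallest node first
Order: [3, 4, 0, 1, 2]


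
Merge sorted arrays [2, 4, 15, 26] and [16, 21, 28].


Compare heads, take smaller each step.
Merged: [2, 4, 15, 16, 21, 26, 28]


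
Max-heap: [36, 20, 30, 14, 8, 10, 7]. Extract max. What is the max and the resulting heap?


Max = 36
Replace root with last, heapify down
Resulting heap: [30, 20, 10, 14, 8, 7]


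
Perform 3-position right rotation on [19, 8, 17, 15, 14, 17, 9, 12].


Right rotate by 3: [17, 9, 12, 19, 8, 17, 15, 14]


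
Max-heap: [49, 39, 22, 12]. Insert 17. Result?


Append 17: [49, 39, 22, 12, 17]
Bubble up: no swaps needed
Result: [49, 39, 22, 12, 17]


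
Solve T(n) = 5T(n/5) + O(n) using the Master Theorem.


a=5, b=5, c=1. log_5(5)=1 = c=1. Case 2: O(n^c log n) = O(n log n)
Complexity: O(n log n)


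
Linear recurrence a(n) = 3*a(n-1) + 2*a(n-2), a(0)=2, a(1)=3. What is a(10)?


Build bottom-up:
...a(8)=25889, a(9)=92205, a(10)=3*92205+2*25889=328393


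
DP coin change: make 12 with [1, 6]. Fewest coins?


dp[0]=0; dp[i]=1+min(dp[i-c] for c in coins)
...dp[7]=2, dp[8]=3, dp[9]=4, dp[10]=5, dp[11]=6, dp[12]=2
Minimum coins for 12 = 2


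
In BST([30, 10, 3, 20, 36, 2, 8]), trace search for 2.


BST root = 30
Search for 2: compare at each node
Path: [30, 10, 3, 2]


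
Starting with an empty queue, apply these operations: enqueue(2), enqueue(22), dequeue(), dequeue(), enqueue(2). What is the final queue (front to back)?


enqueue(2) -> [2]
enqueue(22) -> [2, 22]
dequeue() returns 2 -> [22]
dequeue() returns 22 -> []
enqueue(2) -> [2]
Final queue (front to back): [2]


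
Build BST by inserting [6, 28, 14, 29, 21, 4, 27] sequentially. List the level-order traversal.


Root = 6; build tree by BST insertion.
Level-Order traversal: [6, 4, 28, 14, 29, 21, 27]


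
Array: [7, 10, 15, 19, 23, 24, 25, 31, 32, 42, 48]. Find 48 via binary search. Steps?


Search for 48:
[0,10] mid=5 arr[5]=24
[6,10] mid=8 arr[8]=32
[9,10] mid=9 arr[9]=42
[10,10] mid=10 arr[10]=48
Total: 4 comparisons


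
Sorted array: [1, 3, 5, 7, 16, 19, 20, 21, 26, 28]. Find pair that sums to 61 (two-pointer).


Two pointers: lo=0, hi=9
No pair sums to 61


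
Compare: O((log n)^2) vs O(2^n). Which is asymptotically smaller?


polylogarithmic grows slower than exponential
O((log n)^2) is asymptotically smaller; O(2^n) grows faster


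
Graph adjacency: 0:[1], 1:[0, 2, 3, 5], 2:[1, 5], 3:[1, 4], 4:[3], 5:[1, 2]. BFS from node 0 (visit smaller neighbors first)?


BFS queue: start with [0]
Visit order: [0, 1, 2, 3, 5, 4]


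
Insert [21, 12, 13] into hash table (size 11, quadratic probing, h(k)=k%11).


Insertions: 21->slot 10; 12->slot 1; 13->slot 2
Table: [None, 12, 13, None, None, None, None, None, None, None, 21]


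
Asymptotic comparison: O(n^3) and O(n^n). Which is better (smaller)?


cubic grows slower than n^n
O(n^3) is asymptotically smaller; O(n^n) grows faster


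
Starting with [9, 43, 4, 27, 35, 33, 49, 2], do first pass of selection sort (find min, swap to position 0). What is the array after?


After one pass: [2, 43, 4, 27, 35, 33, 49, 9]


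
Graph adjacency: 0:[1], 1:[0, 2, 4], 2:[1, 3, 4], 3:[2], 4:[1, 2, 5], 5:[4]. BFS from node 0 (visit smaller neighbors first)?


BFS queue: start with [0]
Visit order: [0, 1, 2, 4, 3, 5]


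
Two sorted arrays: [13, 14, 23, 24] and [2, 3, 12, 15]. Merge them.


Compare heads, take smaller each step.
Merged: [2, 3, 12, 13, 14, 15, 23, 24]


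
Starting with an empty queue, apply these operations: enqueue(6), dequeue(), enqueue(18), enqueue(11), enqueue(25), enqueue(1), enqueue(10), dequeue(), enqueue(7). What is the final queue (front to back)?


enqueue(6) -> [6]
dequeue() returns 6 -> []
enqueue(18) -> [18]
enqueue(11) -> [18, 11]
enqueue(25) -> [18, 11, 25]
enqueue(1) -> [18, 11, 25, 1]
enqueue(10) -> [18, 11, 25, 1, 10]
dequeue() returns 18 -> [11, 25, 1, 10]
enqueue(7) -> [11, 25, 1, 10, 7]
Final queue (front to back): [11, 25, 1, 10, 7]


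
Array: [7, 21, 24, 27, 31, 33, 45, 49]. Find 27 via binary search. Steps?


Search for 27:
[0,7] mid=3 arr[3]=27
Total: 1 comparisons


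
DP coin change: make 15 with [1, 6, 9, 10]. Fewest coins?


dp[0]=0; dp[i]=1+min(dp[i-c] for c in coins)
...dp[10]=1, dp[11]=2, dp[12]=2, dp[13]=3, dp[14]=4, dp[15]=2
Minimum coins for 15 = 2


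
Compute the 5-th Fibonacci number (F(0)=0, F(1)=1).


F(n)=F(n-1)+F(n-2)
...F(3)=2, F(4)=3, F(5)=5


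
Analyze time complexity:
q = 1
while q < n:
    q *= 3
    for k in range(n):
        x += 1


Per nesting level: O(log n) * O(n) = O(n log n)
Complexity: O(n log n)


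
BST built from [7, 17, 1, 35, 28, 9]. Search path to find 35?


BST root = 7
Search for 35: compare at each node
Path: [7, 17, 35]


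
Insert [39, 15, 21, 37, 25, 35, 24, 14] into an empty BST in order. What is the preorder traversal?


Root = 39; build tree by BST insertion.
Preorder traversal: [39, 15, 14, 21, 37, 25, 24, 35]


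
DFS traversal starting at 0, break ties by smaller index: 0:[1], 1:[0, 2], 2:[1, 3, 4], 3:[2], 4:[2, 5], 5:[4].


DFS stack-based: start with [0]
Visit order: [0, 1, 2, 3, 4, 5]


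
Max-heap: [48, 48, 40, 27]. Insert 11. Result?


Append 11: [48, 48, 40, 27, 11]
Bubble up: no swaps needed
Result: [48, 48, 40, 27, 11]


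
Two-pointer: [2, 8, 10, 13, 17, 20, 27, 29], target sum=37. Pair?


Two pointers: lo=0, hi=7
Found pair: (8, 29) summing to 37


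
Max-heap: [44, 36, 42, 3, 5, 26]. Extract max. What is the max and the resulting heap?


Max = 44
Replace root with last, heapify down
Resulting heap: [42, 36, 26, 3, 5]


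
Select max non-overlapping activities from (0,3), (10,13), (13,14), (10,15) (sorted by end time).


Greedy: pick earliest-ending, then skip overlaps.
Selected (3 activities): [(0, 3), (10, 13), (13, 14)]


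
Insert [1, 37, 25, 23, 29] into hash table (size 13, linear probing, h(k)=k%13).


Insertions: 1->slot 1; 37->slot 11; 25->slot 12; 23->slot 10; 29->slot 3
Table: [None, 1, None, 29, None, None, None, None, None, None, 23, 37, 25]


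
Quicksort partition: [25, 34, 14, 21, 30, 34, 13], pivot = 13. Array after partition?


Elements <= 13 go left of pivot.
Result: [13, 34, 14, 21, 30, 34, 25], pivot at index 0


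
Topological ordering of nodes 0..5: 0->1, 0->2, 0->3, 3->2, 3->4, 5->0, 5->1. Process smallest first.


Kahn's algorithm, process smallest node first
Order: [5, 0, 1, 3, 2, 4]


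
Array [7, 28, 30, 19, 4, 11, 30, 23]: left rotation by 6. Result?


Left rotate by 6: [30, 23, 7, 28, 30, 19, 4, 11]


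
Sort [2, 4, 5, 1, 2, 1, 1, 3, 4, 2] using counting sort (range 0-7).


Count array: [0, 3, 3, 1, 2, 1, 0, 0]
Reconstruct: [1, 1, 1, 2, 2, 2, 3, 4, 4, 5]


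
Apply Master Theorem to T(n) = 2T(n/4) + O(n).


a=2, b=4, c=1. log_4(2)=0.5 < c=1. Case 3: O(n^c) = O(n)
Complexity: O(n)


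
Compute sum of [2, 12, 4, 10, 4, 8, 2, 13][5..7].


Prefix sums: [0, 2, 14, 18, 28, 32, 40, 42, 55]
Sum[5..7] = prefix[8] - prefix[5] = 55 - 32 = 23


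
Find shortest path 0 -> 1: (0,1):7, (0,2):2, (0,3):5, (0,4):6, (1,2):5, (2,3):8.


Dijkstra from 0:
Distances: {0: 0, 1: 7, 2: 2, 3: 5, 4: 6}
Shortest distance to 1 = 7, path = [0, 1]


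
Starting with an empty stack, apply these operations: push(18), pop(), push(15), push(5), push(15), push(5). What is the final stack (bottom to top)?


push(18) -> [18]
pop() returns 18 -> []
push(15) -> [15]
push(5) -> [15, 5]
push(15) -> [15, 5, 15]
push(5) -> [15, 5, 15, 5]
Final stack (bottom to top): [15, 5, 15, 5]


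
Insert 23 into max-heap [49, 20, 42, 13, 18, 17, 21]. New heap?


Append 23: [49, 20, 42, 13, 18, 17, 21, 23]
Bubble up: swap idx 7(23) with idx 3(13); swap idx 3(23) with idx 1(20)
Result: [49, 23, 42, 20, 18, 17, 21, 13]


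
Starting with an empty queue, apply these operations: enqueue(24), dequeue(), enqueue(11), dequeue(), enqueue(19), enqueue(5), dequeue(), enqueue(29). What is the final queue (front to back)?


enqueue(24) -> [24]
dequeue() returns 24 -> []
enqueue(11) -> [11]
dequeue() returns 11 -> []
enqueue(19) -> [19]
enqueue(5) -> [19, 5]
dequeue() returns 19 -> [5]
enqueue(29) -> [5, 29]
Final queue (front to back): [5, 29]


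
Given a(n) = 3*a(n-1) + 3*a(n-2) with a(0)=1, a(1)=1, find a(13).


Build bottom-up:
...a(11)=909306, a(12)=3447441, a(13)=3*3447441+3*909306=13070241


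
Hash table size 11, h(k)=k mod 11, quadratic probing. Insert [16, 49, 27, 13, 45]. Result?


Insertions: 16->slot 5; 49->slot 6; 27->slot 9; 13->slot 2; 45->slot 1
Table: [None, 45, 13, None, None, 16, 49, None, None, 27, None]


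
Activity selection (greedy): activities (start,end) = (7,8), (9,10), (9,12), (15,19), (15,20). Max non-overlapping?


Greedy: pick earliest-ending, then skip overlaps.
Selected (3 activities): [(7, 8), (9, 10), (15, 19)]


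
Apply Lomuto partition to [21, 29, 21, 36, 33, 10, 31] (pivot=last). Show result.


Elements <= 31 go left of pivot.
Result: [21, 29, 21, 10, 31, 36, 33], pivot at index 4


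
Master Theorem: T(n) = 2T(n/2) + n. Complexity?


a=2, b=2, c=1. log_2(2)=1 = c=1. Case 2: O(n^c log n) = O(n log n)
Complexity: O(n log n)


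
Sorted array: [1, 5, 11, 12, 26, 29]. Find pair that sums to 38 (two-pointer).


Two pointers: lo=0, hi=5
Found pair: (12, 26) summing to 38


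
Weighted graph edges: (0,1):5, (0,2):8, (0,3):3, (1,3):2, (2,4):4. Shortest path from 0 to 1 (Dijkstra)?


Dijkstra from 0:
Distances: {0: 0, 1: 5, 2: 8, 3: 3, 4: 12}
Shortest distance to 1 = 5, path = [0, 1]


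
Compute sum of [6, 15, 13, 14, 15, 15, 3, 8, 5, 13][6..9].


Prefix sums: [0, 6, 21, 34, 48, 63, 78, 81, 89, 94, 107]
Sum[6..9] = prefix[10] - prefix[6] = 107 - 78 = 29


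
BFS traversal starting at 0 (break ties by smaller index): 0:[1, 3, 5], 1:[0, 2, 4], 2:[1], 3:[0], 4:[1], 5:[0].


BFS queue: start with [0]
Visit order: [0, 1, 3, 5, 2, 4]


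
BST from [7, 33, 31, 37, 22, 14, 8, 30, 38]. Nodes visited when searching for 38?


BST root = 7
Search for 38: compare at each node
Path: [7, 33, 37, 38]


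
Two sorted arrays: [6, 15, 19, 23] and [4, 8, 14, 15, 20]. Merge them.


Compare heads, take smaller each step.
Merged: [4, 6, 8, 14, 15, 15, 19, 20, 23]


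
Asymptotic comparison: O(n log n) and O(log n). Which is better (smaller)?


logarithmic grows slower than linearithmic
O(log n) is asymptotically smaller; O(n log n) grows faster


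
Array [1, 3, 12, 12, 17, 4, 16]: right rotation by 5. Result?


Right rotate by 5: [12, 12, 17, 4, 16, 1, 3]


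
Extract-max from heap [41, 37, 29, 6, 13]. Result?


Max = 41
Replace root with last, heapify down
Resulting heap: [37, 13, 29, 6]


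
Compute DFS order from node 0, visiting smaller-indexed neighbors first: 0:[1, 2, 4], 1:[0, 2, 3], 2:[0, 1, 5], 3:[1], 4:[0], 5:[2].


DFS stack-based: start with [0]
Visit order: [0, 1, 2, 5, 3, 4]


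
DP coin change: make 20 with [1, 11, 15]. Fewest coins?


dp[0]=0; dp[i]=1+min(dp[i-c] for c in coins)
...dp[15]=1, dp[16]=2, dp[17]=3, dp[18]=4, dp[19]=5, dp[20]=6
Minimum coins for 20 = 6


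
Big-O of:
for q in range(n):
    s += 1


Per nesting level: O(n) = O(n)
Complexity: O(n)


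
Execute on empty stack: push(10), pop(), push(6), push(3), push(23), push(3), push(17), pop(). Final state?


push(10) -> [10]
pop() returns 10 -> []
push(6) -> [6]
push(3) -> [6, 3]
push(23) -> [6, 3, 23]
push(3) -> [6, 3, 23, 3]
push(17) -> [6, 3, 23, 3, 17]
pop() returns 17 -> [6, 3, 23, 3]
Final stack (bottom to top): [6, 3, 23, 3]


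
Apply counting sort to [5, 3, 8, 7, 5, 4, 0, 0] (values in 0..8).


Count array: [2, 0, 0, 1, 1, 2, 0, 1, 1]
Reconstruct: [0, 0, 3, 4, 5, 5, 7, 8]


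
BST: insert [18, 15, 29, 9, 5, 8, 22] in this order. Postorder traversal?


Root = 18; build tree by BST insertion.
Postorder traversal: [8, 5, 9, 15, 22, 29, 18]


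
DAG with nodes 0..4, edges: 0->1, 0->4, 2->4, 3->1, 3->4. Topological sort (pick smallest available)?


Kahn's algorithm, process smallest node first
Order: [0, 2, 3, 1, 4]


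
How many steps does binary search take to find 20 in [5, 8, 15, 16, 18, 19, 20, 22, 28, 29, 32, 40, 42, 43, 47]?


Search for 20:
[0,14] mid=7 arr[7]=22
[0,6] mid=3 arr[3]=16
[4,6] mid=5 arr[5]=19
[6,6] mid=6 arr[6]=20
Total: 4 comparisons


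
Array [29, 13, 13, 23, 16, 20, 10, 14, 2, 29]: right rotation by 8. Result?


Right rotate by 8: [13, 23, 16, 20, 10, 14, 2, 29, 29, 13]


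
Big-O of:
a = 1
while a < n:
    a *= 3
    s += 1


Per nesting level: O(log n) = O(log n)
Complexity: O(log n)


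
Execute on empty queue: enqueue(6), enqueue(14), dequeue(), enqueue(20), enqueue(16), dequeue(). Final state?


enqueue(6) -> [6]
enqueue(14) -> [6, 14]
dequeue() returns 6 -> [14]
enqueue(20) -> [14, 20]
enqueue(16) -> [14, 20, 16]
dequeue() returns 14 -> [20, 16]
Final queue (front to back): [20, 16]
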